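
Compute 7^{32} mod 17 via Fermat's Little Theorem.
1

By Fermat's Little Theorem, a^(p-1) ≡ 1 (mod p) for prime p and gcd(a, p) = 1
Here p = 17, so 7^16 ≡ 1 (mod 17)
We can reduce the exponent: 32 mod 16 = 0
So 7^32 ≡ 7^0 (mod 17)
Computing: 7^0 mod 17 = 1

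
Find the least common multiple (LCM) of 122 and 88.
5368

First find GCD(122, 88) using the Euclidean algorithm:
122 = 1 × 88 + 34
88 = 2 × 34 + 20
34 = 1 × 20 + 14
20 = 1 × 14 + 6
14 = 2 × 6 + 2
6 = 3 × 2 + 0
GCD(122, 88) = 2

LCM formula: LCM(a, b) = (a × b) / GCD(a, b)
LCM(122, 88) = (122 × 88) / 2
LCM(122, 88) = 10736 / 2
LCM(122, 88) = 5368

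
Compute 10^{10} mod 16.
0

Using successive squaring:
Binary expansion of 10: 1010
Powers of 10 mod 16 (each is the square of the previous):
  10^1 ≡ 10 (mod 16)
  10^2 ≡ 10² = 100 ≡ 4 (mod 16)
  10^4 ≡ 4² = 16 ≡ 0 (mod 16)
  10^8 ≡ 0² = 0 ≡ 0 (mod 16)
10 = 8 + 2, so 10^10 = 10^8 × 10^2 ≡ 0 × 4 (mod 16)
Multiplying step by step:
  0 × 4 = 0 ≡ 0 (mod 16)
Result: 10^10 ≡ 0 (mod 16)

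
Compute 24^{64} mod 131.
60

Using successive squaring:
Binary expansion of 64: 1000000
Powers of 24 mod 131 (each is the square of the previous):
  24^1 ≡ 24 (mod 131)
  24^2 ≡ 24² = 576 ≡ 52 (mod 131)
  24^4 ≡ 52² = 2704 ≡ 84 (mod 131)
  24^8 ≡ 84² = 7056 ≡ 113 (mod 131)
  24^16 ≡ 113² = 12769 ≡ 62 (mod 131)
  24^32 ≡ 62² = 3844 ≡ 45 (mod 131)
  24^64 ≡ 45² = 2025 ≡ 60 (mod 131)
64 is a power of 2, so 24^64 is the last square: ≡ 60 (mod 131)
Result: 24^64 ≡ 60 (mod 131)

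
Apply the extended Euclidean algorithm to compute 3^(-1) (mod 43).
Extended GCD: 3(-14) + 43(1) = 1. So 3^(-1) ≡ 29 ≡ 29 (mod 43). Verify: 3 × 29 = 87 ≡ 1 (mod 43)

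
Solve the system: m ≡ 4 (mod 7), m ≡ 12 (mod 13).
M = 7 × 13 = 91. M₁ = 13, y₁ ≡ 6 (mod 7). M₂ = 7, y₂ ≡ 2 (mod 13). m = 4×13×6 + 12×7×2 ≡ 25 (mod 91)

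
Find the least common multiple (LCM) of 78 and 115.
8970

First find GCD(78, 115) using the Euclidean algorithm:
78 = 0 × 115 + 78
115 = 1 × 78 + 37
78 = 2 × 37 + 4
37 = 9 × 4 + 1
4 = 4 × 1 + 0
GCD(78, 115) = 1

LCM formula: LCM(a, b) = (a × b) / GCD(a, b)
LCM(78, 115) = (78 × 115) / 1
LCM(78, 115) = 8970 / 1
LCM(78, 115) = 8970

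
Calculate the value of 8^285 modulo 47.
Using Fermat: 8^{46} ≡ 1 (mod 47). 285 ≡ 9 (mod 46). So 8^{285} ≡ 8^{9} ≡ 16 (mod 47)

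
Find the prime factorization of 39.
3 × 13

Divide by primes starting from smallest:
39 ÷ 3 = 13
13 ÷ 13 = 1

39 = 3 × 13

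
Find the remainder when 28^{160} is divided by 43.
By Fermat: 28^{42} ≡ 1 (mod 43). 160 = 3×42 + 34. So 28^{160} ≡ 28^{34} ≡ 9 (mod 43)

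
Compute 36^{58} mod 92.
12

Using successive squaring:
Binary expansion of 58: 111010
Powers of 36 mod 92 (each is the square of the previous):
  36^1 ≡ 36 (mod 92)
  36^2 ≡ 36² = 1296 ≡ 8 (mod 92)
  36^4 ≡ 8² = 64 ≡ 64 (mod 92)
  36^8 ≡ 64² = 4096 ≡ 48 (mod 92)
  36^16 ≡ 48² = 2304 ≡ 4 (mod 92)
  36^32 ≡ 4² = 16 ≡ 16 (mod 92)
58 = 32 + 16 + 8 + 2, so 36^58 = 36^32 × 36^16 × 36^8 × 36^2 ≡ 16 × 4 × 48 × 8 (mod 92)
Multiplying step by step:
  16 × 4 = 64 ≡ 64 (mod 92)
  64 × 48 = 3072 ≡ 36 (mod 92)
  36 × 8 = 288 ≡ 12 (mod 92)
Result: 36^58 ≡ 12 (mod 92)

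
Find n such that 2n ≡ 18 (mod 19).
9

Since gcd(2, 19) = 1 divides 18, a solution exists.
Multiply both sides by the inverse of 2 mod 19:
  2^(-1) mod 19 = 10
  x ≡ 10 × 18 ≡ 180 ≡ 9 (mod 19)
Verification: 2 × 9 = 18 = 0 × 19 + 18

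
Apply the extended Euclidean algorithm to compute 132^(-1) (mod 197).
Extended GCD: 132(-97) + 197(65) = 1. So 132^(-1) ≡ 100 ≡ 100 (mod 197). Verify: 132 × 100 = 13200 ≡ 1 (mod 197)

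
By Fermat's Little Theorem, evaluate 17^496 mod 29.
By Fermat: 17^{28} ≡ 1 (mod 29). 496 ≡ 20 (mod 28). So 17^{496} ≡ 17^{20} ≡ 1 (mod 29)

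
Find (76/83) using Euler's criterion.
(76/83) = 76^{41} mod 83 = -1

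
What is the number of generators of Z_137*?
Number of primitive roots mod 137 = φ(136) = 64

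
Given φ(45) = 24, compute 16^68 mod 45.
By Euler: 16^{24} ≡ 1 (mod 45) since gcd(16, 45) = 1. 68 = 2×24 + 20. So 16^{68} ≡ 16^{20} ≡ 31 (mod 45)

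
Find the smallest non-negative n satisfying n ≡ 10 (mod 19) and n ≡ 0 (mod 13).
M = 19 × 13 = 247. M₁ = 13, y₁ ≡ 3 (mod 19). M₂ = 19, y₂ ≡ 11 (mod 13). n = 10×13×3 + 0×19×11 ≡ 143 (mod 247)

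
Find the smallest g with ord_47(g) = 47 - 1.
p - 1 = 46 has prime divisors 2, 23. h is a primitive root mod 47 iff h^(46/q) ≢ 1 (mod 47) for each such q.
h = 2: 2^23 ≡ 1, 2^2 ≡ 4 (mod 47); 2^23 ≡ 1, so not a primitive root.
h = 3: 3^23 ≡ 1, 3^2 ≡ 9 (mod 47); 3^23 ≡ 1, so not a primitive root.
h = 4: 4^23 ≡ 1, 4^2 ≡ 16 (mod 47); 4^23 ≡ 1, so not a primitive root.
h = 5: 5^23 ≡ 46, 5^2 ≡ 25 (mod 47); none is 1, so 5 has order 46 and is a primitive root.
The smallest primitive root mod 47 is g = 5.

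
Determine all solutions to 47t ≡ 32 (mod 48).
16

Since gcd(47, 48) = 1 divides 32, a solution exists.
Multiply both sides by the inverse of 47 mod 48:
  47^(-1) mod 48 = 47
  x ≡ 47 × 32 ≡ 1504 ≡ 16 (mod 48)
Verification: 47 × 16 = 752 = 15 × 48 + 32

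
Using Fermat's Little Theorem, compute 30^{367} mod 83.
51

By Fermat's Little Theorem, a^(p-1) ≡ 1 (mod p) for prime p and gcd(a, p) = 1
Here p = 83, so 30^82 ≡ 1 (mod 83)
We can reduce the exponent: 367 mod 82 = 39
So 30^367 ≡ 30^39 (mod 83)
Computing: 30^39 mod 83 = 51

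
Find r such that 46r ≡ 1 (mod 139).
46^(-1) ≡ 136 (mod 139). Verification: 46 × 136 = 6256 ≡ 1 (mod 139)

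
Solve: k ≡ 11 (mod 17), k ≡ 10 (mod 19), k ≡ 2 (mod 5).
M = 17 × 19 × 5 = 1615. M₁ = 95, y₁ ≡ 12 (mod 17). M₂ = 85, y₂ ≡ 17 (mod 19). M₃ = 323, y₃ ≡ 2 (mod 5). k = 11×95×12 + 10×85×17 + 2×323×2 ≡ 827 (mod 1615)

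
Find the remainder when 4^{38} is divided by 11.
By Fermat: 4^{10} ≡ 1 (mod 11). 38 = 3×10 + 8. So 4^{38} ≡ 4^{8} ≡ 9 (mod 11)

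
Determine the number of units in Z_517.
460

Prime factorization: 517 = 11 × 47
Using the formula φ(n) = n × Π(1 - 1/p) for each prime factor p:
φ(517) = 517 × (1 - 1/11) × (1 - 1/47)
φ(517) = 460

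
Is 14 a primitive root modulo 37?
p - 1 = 36 has prime divisors 2, 3. Check 14^(36/q) mod 37 for each: 14^(36/2) = 14^18 ≡ 36, 14^(36/3) = 14^12 ≡ 1 (mod 37). Since 14^12 ≡ 1 (mod 37), the order of 14 divides 12 (in fact the order is 12) ≠ 36, so it is not a primitive root.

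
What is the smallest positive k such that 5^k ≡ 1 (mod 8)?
Powers of 5 mod 8: 5^1≡5, 5^2≡1. Order = 2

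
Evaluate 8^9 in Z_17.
9 = 8 + 1 (binary 1001). Repeated squaring mod 17: 8^1 ≡ 8; 8^2 ≡ 8² = 64 ≡ 13; 8^4 ≡ 13² = 169 ≡ 16; 8^8 ≡ 16² = 256 ≡ 1. Multiply: 8^9 = 8^8 × 8^1 ≡ 1 × 8 (mod 17): 1 × 8 = 8 ≡ 8. So 8^9 ≡ 8 (mod 17).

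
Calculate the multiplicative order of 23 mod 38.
Powers of 23 mod 38: 23^1≡23, 23^2≡35, 23^3≡7, 23^4≡9, 23^5≡17, 23^6≡11, 23^7≡25, 23^8≡5, 23^9≡1. Order = 9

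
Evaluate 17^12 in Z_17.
Using repeated squaring. 17 ≡ 0 (mod 17). 12 = 8 + 4 (binary 1100). Repeated squaring mod 17: 0^1 ≡ 0; 0^2 ≡ 0² = 0 ≡ 0; 0^4 ≡ 0² = 0 ≡ 0; 0^8 ≡ 0² = 0 ≡ 0. Multiply: 17^12 ≡ 0^8 × 0^4 ≡ 0 × 0 (mod 17): 0 × 0 = 0 ≡ 0. So 17^12 ≡ 0 (mod 17).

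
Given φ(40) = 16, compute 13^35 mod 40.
By Euler: 13^{16} ≡ 1 (mod 40) since gcd(13, 40) = 1. 35 = 2×16 + 3. So 13^{35} ≡ 13^{3} ≡ 37 (mod 40)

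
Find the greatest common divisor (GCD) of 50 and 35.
5

Using the Euclidean algorithm:
50 = 1 × 35 + 15
35 = 2 × 15 + 5
15 = 3 × 5 + 0

GCD(50, 35) = 5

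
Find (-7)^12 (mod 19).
Using repeated squaring. (-7) ≡ 12 (mod 19). 12 = 8 + 4 (binary 1100). Repeated squaring mod 19: 12^1 ≡ 12; 12^2 ≡ 12² = 144 ≡ 11; 12^4 ≡ 11² = 121 ≡ 7; 12^8 ≡ 7² = 49 ≡ 11. Multiply: (-7)^12 ≡ 12^8 × 12^4 ≡ 11 × 7 (mod 19): 11 × 7 = 77 ≡ 1. So (-7)^12 ≡ 1 (mod 19).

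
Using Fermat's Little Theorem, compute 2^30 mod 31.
By Fermat's Little Theorem, 2^{30} ≡ 1 (mod 31) since 31 is prime and gcd(2, 31) = 1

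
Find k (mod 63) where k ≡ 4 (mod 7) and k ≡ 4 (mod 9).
M = 7 × 9 = 63. M₁ = 9, y₁ ≡ 4 (mod 7). M₂ = 7, y₂ ≡ 4 (mod 9). k = 4×9×4 + 4×7×4 ≡ 4 (mod 63)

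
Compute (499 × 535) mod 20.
5

(499 × 535) = 266965
266965 mod 20 = 5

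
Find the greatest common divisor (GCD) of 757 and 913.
1

Using the Euclidean algorithm:
757 = 0 × 913 + 757
913 = 1 × 757 + 156
757 = 4 × 156 + 133
156 = 1 × 133 + 23
133 = 5 × 23 + 18
23 = 1 × 18 + 5
18 = 3 × 5 + 3
5 = 1 × 3 + 2
3 = 1 × 2 + 1
2 = 2 × 1 + 0

GCD(757, 913) = 1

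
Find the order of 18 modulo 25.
Powers of 18 mod 25: 18^1≡18, 18^2≡24, 18^3≡7, 18^4≡1. Order = 4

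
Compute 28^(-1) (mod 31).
28^(-1) ≡ 10 (mod 31). Verification: 28 × 10 = 280 ≡ 1 (mod 31)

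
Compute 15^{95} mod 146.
93

Using successive squaring:
Binary expansion of 95: 1011111
Powers of 15 mod 146 (each is the square of the previous):
  15^1 ≡ 15 (mod 146)
  15^2 ≡ 15² = 225 ≡ 79 (mod 146)
  15^4 ≡ 79² = 6241 ≡ 109 (mod 146)
  15^8 ≡ 109² = 11881 ≡ 55 (mod 146)
  15^16 ≡ 55² = 3025 ≡ 105 (mod 146)
  15^32 ≡ 105² = 11025 ≡ 75 (mod 146)
  15^64 ≡ 75² = 5625 ≡ 77 (mod 146)
95 = 64 + 16 + 8 + 4 + 2 + 1, so 15^95 = 15^64 × 15^16 × 15^8 × 15^4 × 15^2 × 15^1 ≡ 77 × 105 × 55 × 109 × 79 × 15 (mod 146)
Multiplying step by step:
  77 × 105 = 8085 ≡ 55 (mod 146)
  55 × 55 = 3025 ≡ 105 (mod 146)
  105 × 109 = 11445 ≡ 57 (mod 146)
  57 × 79 = 4503 ≡ 123 (mod 146)
  123 × 15 = 1845 ≡ 93 (mod 146)
Result: 15^95 ≡ 93 (mod 146)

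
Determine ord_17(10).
Powers of 10 mod 17: 10^1≡10, 10^2≡15, 10^3≡14, 10^4≡4, 10^5≡6, 10^6≡9, 10^7≡5, 10^8≡16, 10^9≡7, 10^10≡2, 10^11≡3, 10^12≡13, 10^13≡11, 10^14≡8, 10^15≡12, 10^16≡1. Order = 16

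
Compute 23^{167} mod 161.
46

Using successive squaring:
Binary expansion of 167: 10100111
Powers of 23 mod 161 (each is the square of the previous):
  23^1 ≡ 23 (mod 161)
  23^2 ≡ 23² = 529 ≡ 46 (mod 161)
  23^4 ≡ 46² = 2116 ≡ 23 (mod 161)
  23^8 ≡ 23² = 529 ≡ 46 (mod 161)
  23^16 ≡ 46² = 2116 ≡ 23 (mod 161)
  23^32 ≡ 23² = 529 ≡ 46 (mod 161)
  23^64 ≡ 46² = 2116 ≡ 23 (mod 161)
  23^128 ≡ 23² = 529 ≡ 46 (mod 161)
167 = 128 + 32 + 4 + 2 + 1, so 23^167 = 23^128 × 23^32 × 23^4 × 23^2 × 23^1 ≡ 46 × 46 × 23 × 46 × 23 (mod 161)
Multiplying step by step:
  46 × 46 = 2116 ≡ 23 (mod 161)
  23 × 23 = 529 ≡ 46 (mod 161)
  46 × 46 = 2116 ≡ 23 (mod 161)
  23 × 23 = 529 ≡ 46 (mod 161)
Result: 23^167 ≡ 46 (mod 161)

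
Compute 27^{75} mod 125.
68

Using successive squaring:
Binary expansion of 75: 1001011
Powers of 27 mod 125 (each is the square of the previous):
  27^1 ≡ 27 (mod 125)
  27^2 ≡ 27² = 729 ≡ 104 (mod 125)
  27^4 ≡ 104² = 10816 ≡ 66 (mod 125)
  27^8 ≡ 66² = 4356 ≡ 106 (mod 125)
  27^16 ≡ 106² = 11236 ≡ 111 (mod 125)
  27^32 ≡ 111² = 12321 ≡ 71 (mod 125)
  27^64 ≡ 71² = 5041 ≡ 41 (mod 125)
75 = 64 + 8 + 2 + 1, so 27^75 = 27^64 × 27^8 × 27^2 × 27^1 ≡ 41 × 106 × 104 × 27 (mod 125)
Multiplying step by step:
  41 × 106 = 4346 ≡ 96 (mod 125)
  96 × 104 = 9984 ≡ 109 (mod 125)
  109 × 27 = 2943 ≡ 68 (mod 125)
Result: 27^75 ≡ 68 (mod 125)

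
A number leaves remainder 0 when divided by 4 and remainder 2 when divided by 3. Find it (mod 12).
M = 4 × 3 = 12. M₁ = 3, y₁ ≡ 3 (mod 4). M₂ = 4, y₂ ≡ 1 (mod 3). t = 0×3×3 + 2×4×1 ≡ 8 (mod 12)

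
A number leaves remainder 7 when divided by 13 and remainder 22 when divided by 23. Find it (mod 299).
M = 13 × 23 = 299. M₁ = 23, y₁ ≡ 4 (mod 13). M₂ = 13, y₂ ≡ 16 (mod 23). n = 7×23×4 + 22×13×16 ≡ 137 (mod 299)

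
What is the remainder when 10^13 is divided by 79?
Using repeated squaring. 13 = 8 + 4 + 1 (binary 1101). Repeated squaring mod 79: 10^1 ≡ 10; 10^2 ≡ 10² = 100 ≡ 21; 10^4 ≡ 21² = 441 ≡ 46; 10^8 ≡ 46² = 2116 ≡ 62. Multiply: 10^13 = 10^8 × 10^4 × 10^1 ≡ 62 × 46 × 10 (mod 79): 62 × 46 = 2852 ≡ 8; 8 × 10 = 80 ≡ 1. So 10^13 ≡ 1 (mod 79).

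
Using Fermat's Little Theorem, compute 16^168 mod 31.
By Fermat: 16^{30} ≡ 1 (mod 31). 168 ≡ 18 (mod 30). So 16^{168} ≡ 16^{18} ≡ 4 (mod 31)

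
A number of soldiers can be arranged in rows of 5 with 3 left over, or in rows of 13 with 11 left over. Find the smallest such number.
M = 5 × 13 = 65. M₁ = 13, y₁ ≡ 2 (mod 5). M₂ = 5, y₂ ≡ 8 (mod 13). x = 3×13×2 + 11×5×8 ≡ 63 (mod 65). The smallest positive such number is 63.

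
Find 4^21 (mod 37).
Using repeated squaring. 21 = 16 + 4 + 1 (binary 10101). Repeated squaring mod 37: 4^1 ≡ 4; 4^2 ≡ 4² = 16 ≡ 16; 4^4 ≡ 16² = 256 ≡ 34; 4^8 ≡ 34² = 1156 ≡ 9; 4^16 ≡ 9² = 81 ≡ 7. Multiply: 4^21 = 4^16 × 4^4 × 4^1 ≡ 7 × 34 × 4 (mod 37): 7 × 34 = 238 ≡ 16; 16 × 4 = 64 ≡ 27. So 4^21 ≡ 27 (mod 37).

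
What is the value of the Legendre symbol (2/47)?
(2/47) = 2^{23} mod 47 = 1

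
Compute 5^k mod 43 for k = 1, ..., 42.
g^1, g^2, ..., g^{42} mod 43: {5, 25, 39, 23, 29, 16, 37, 13, 22, 24, 34, 41, 33, 36, 8, 40, 28, 11, 12, 17, 42, 38, 18, 4, 20, 14, 27, 6, 30, 21, 19, 9, 2, 10, 7, 35, 3, 15, 32, 31, 26, 1}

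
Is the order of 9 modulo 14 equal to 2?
No, the actual order is 3, not 2.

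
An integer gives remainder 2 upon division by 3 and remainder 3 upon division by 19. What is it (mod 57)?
M = 3 × 19 = 57. M₁ = 19, y₁ ≡ 1 (mod 3). M₂ = 3, y₂ ≡ 13 (mod 19). t = 2×19×1 + 3×3×13 ≡ 41 (mod 57). The smallest positive such number is 41.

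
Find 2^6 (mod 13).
6 = 4 + 2 (binary 110). Repeated squaring mod 13: 2^1 ≡ 2; 2^2 ≡ 2² = 4 ≡ 4; 2^4 ≡ 4² = 16 ≡ 3. Multiply: 2^6 = 2^4 × 2^2 ≡ 3 × 4 (mod 13): 3 × 4 = 12 ≡ 12. So 2^6 ≡ 12 (mod 13).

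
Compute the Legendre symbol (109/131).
(109/131) = 109^{65} mod 131 = 1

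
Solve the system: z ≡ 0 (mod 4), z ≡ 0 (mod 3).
M = 4 × 3 = 12. M₁ = 3, y₁ ≡ 3 (mod 4). M₂ = 4, y₂ ≡ 1 (mod 3). z = 0×3×3 + 0×4×1 ≡ 0 (mod 12)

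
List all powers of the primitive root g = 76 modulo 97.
g^1, g^2, ..., g^{96} mod 97: {76, 53, 51, 93, 84, 79, 87, 16, 52, 72, 40, 33, 83, 3, 34, 62, 56, 85, 58, 43, 67, 48, 59, 22, 23, 2, 55, 9, 5, 89, 71, 61, 77, 32, 7, 47, 80, 66, 69, 6, 68, 27, 15, 73, 19, 86, 37, 96, 21, 44, 46, 4, 13, 18, 10, 81, 45, 25, 57, 64, 14, 94, 63, 35, 41, 12, 39, 54, 30, 49, 38, 75, 74, 95, 42, 88, 92, 8, 26, 36, 20, 65, 90, 50, 17, 31, 28, 91, 29, 70, 82, 24, 78, 11, 60, 1}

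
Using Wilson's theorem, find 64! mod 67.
(66)! = (64)! × (65) × (66) ≡ -1 (mod 67). So (64)! ≡ -1 × [(66)(65)]^(-1) ≡ 33 (mod 67)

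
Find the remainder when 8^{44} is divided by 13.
By Fermat: 8^{12} ≡ 1 (mod 13). 44 = 3×12 + 8. So 8^{44} ≡ 8^{8} ≡ 1 (mod 13)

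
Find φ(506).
220

Prime factorization: 506 = 2 × 11 × 23
Using the formula φ(n) = n × Π(1 - 1/p) for each prime factor p:
φ(506) = 506 × (1 - 1/2) × (1 - 1/11) × (1 - 1/23)
φ(506) = 220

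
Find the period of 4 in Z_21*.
Powers of 4 mod 21: 4^1≡4, 4^2≡16, 4^3≡1. Order = 3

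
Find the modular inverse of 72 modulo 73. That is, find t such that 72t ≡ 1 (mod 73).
72

Using Extended Euclidean Algorithm:
gcd(72, 73) = 1
Bezout coefficients: 72 × -1 + 73 × 1 = 1
So 72 × -1 ≡ 1 (mod 73)
The inverse is -1 mod 73 = 72
Verification: 72 × 72 = 5184 = 71 × 73 + 1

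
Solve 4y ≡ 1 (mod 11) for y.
3

Using Extended Euclidean Algorithm:
gcd(4, 11) = 1
Bezout coefficients: 4 × 3 + 11 × -1 = 1
So 4 × 3 ≡ 1 (mod 11)
The inverse is 3 mod 11 = 3
Verification: 4 × 3 = 12 = 1 × 11 + 1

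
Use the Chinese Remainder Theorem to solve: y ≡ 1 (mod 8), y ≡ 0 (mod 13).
M = 8 × 13 = 104. M₁ = 13, y₁ ≡ 5 (mod 8). M₂ = 8, y₂ ≡ 5 (mod 13). y = 1×13×5 + 0×8×5 ≡ 65 (mod 104)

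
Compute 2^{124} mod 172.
140

Using successive squaring:
Binary expansion of 124: 1111100
Powers of 2 mod 172 (each is the square of the previous):
  2^1 ≡ 2 (mod 172)
  2^2 ≡ 2² = 4 ≡ 4 (mod 172)
  2^4 ≡ 4² = 16 ≡ 16 (mod 172)
  2^8 ≡ 16² = 256 ≡ 84 (mod 172)
  2^16 ≡ 84² = 7056 ≡ 4 (mod 172)
  2^32 ≡ 4² = 16 ≡ 16 (mod 172)
  2^64 ≡ 16² = 256 ≡ 84 (mod 172)
124 = 64 + 32 + 16 + 8 + 4, so 2^124 = 2^64 × 2^32 × 2^16 × 2^8 × 2^4 ≡ 84 × 16 × 4 × 84 × 16 (mod 172)
Multiplying step by step:
  84 × 16 = 1344 ≡ 140 (mod 172)
  140 × 4 = 560 ≡ 44 (mod 172)
  44 × 84 = 3696 ≡ 84 (mod 172)
  84 × 16 = 1344 ≡ 140 (mod 172)
Result: 2^124 ≡ 140 (mod 172)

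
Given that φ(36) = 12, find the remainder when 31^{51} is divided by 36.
By Euler: 31^{12} ≡ 1 (mod 36) since gcd(31, 36) = 1. 51 = 4×12 + 3. So 31^{51} ≡ 31^{3} ≡ 19 (mod 36)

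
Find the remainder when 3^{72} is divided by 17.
By Fermat: 3^{16} ≡ 1 (mod 17). 72 = 4×16 + 8. So 3^{72} ≡ 3^{8} ≡ 16 (mod 17)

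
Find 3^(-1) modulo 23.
8

Using Extended Euclidean Algorithm:
gcd(3, 23) = 1
Bezout coefficients: 3 × 8 + 23 × -1 = 1
So 3 × 8 ≡ 1 (mod 23)
The inverse is 8 mod 23 = 8
Verification: 3 × 8 = 24 = 1 × 23 + 1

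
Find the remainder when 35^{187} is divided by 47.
By Fermat: 35^{46} ≡ 1 (mod 47). 187 = 4×46 + 3. So 35^{187} ≡ 35^{3} ≡ 11 (mod 47)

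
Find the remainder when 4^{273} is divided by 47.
By Fermat: 4^{46} ≡ 1 (mod 47). 273 = 5×46 + 43. So 4^{273} ≡ 4^{43} ≡ 36 (mod 47)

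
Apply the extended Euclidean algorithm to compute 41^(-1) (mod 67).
Extended GCD: 41(18) + 67(-11) = 1. So 41^(-1) ≡ 18 ≡ 18 (mod 67). Verify: 41 × 18 = 738 ≡ 1 (mod 67)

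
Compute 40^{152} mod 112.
32

Using successive squaring:
Binary expansion of 152: 10011000
Powers of 40 mod 112 (each is the square of the previous):
  40^1 ≡ 40 (mod 112)
  40^2 ≡ 40² = 1600 ≡ 32 (mod 112)
  40^4 ≡ 32² = 1024 ≡ 16 (mod 112)
  40^8 ≡ 16² = 256 ≡ 32 (mod 112)
  40^16 ≡ 32² = 1024 ≡ 16 (mod 112)
  40^32 ≡ 16² = 256 ≡ 32 (mod 112)
  40^64 ≡ 32² = 1024 ≡ 16 (mod 112)
  40^128 ≡ 16² = 256 ≡ 32 (mod 112)
152 = 128 + 16 + 8, so 40^152 = 40^128 × 40^16 × 40^8 ≡ 32 × 16 × 32 (mod 112)
Multiplying step by step:
  32 × 16 = 512 ≡ 64 (mod 112)
  64 × 32 = 2048 ≡ 32 (mod 112)
Result: 40^152 ≡ 32 (mod 112)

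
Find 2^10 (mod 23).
10 = 8 + 2 (binary 1010). Repeated squaring mod 23: 2^1 ≡ 2; 2^2 ≡ 2² = 4 ≡ 4; 2^4 ≡ 4² = 16 ≡ 16; 2^8 ≡ 16² = 256 ≡ 3. Multiply: 2^10 = 2^8 × 2^2 ≡ 3 × 4 (mod 23): 3 × 4 = 12 ≡ 12. So 2^10 ≡ 12 (mod 23).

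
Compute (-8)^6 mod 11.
(-8) ≡ 3 (mod 11). 6 = 4 + 2 (binary 110). Repeated squaring mod 11: 3^1 ≡ 3; 3^2 ≡ 3² = 9 ≡ 9; 3^4 ≡ 9² = 81 ≡ 4. Multiply: (-8)^6 ≡ 3^4 × 3^2 ≡ 4 × 9 (mod 11): 4 × 9 = 36 ≡ 3. So (-8)^6 ≡ 3 (mod 11).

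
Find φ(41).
40

Prime factorization: 41 = 41
Using the formula φ(n) = n × Π(1 - 1/p) for each prime factor p:
φ(41) = 41 × (1 - 1/41)
φ(41) = 40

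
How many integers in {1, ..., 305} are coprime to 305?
240

Prime factorization: 305 = 5 × 61
Using the formula φ(n) = n × Π(1 - 1/p) for each prime factor p:
φ(305) = 305 × (1 - 1/5) × (1 - 1/61)
φ(305) = 240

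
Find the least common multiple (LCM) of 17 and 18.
306

First find GCD(17, 18) using the Euclidean algorithm:
17 = 0 × 18 + 17
18 = 1 × 17 + 1
17 = 17 × 1 + 0
GCD(17, 18) = 1

LCM formula: LCM(a, b) = (a × b) / GCD(a, b)
LCM(17, 18) = (17 × 18) / 1
LCM(17, 18) = 306 / 1
LCM(17, 18) = 306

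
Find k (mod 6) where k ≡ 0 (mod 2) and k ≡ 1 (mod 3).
M = 2 × 3 = 6. M₁ = 3, y₁ ≡ 1 (mod 2). M₂ = 2, y₂ ≡ 2 (mod 3). k = 0×3×1 + 1×2×2 ≡ 4 (mod 6)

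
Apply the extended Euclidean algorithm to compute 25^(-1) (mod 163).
Extended GCD: 25(-13) + 163(2) = 1. So 25^(-1) ≡ 150 ≡ 150 (mod 163). Verify: 25 × 150 = 3750 ≡ 1 (mod 163)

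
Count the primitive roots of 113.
48

The number of primitive roots modulo p is φ(p-1) = φ(112)
φ(112) = 48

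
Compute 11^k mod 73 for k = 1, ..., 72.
g^1, g^2, ..., g^{72} mod 73: {11, 48, 17, 41, 13, 70, 40, 2, 22, 23, 34, 9, 26, 67, 7, 4, 44, 46, 68, 18, 52, 61, 14, 8, 15, 19, 63, 36, 31, 49, 28, 16, 30, 38, 53, 72, 62, 25, 56, 32, 60, 3, 33, 71, 51, 50, 39, 64, 47, 6, 66, 69, 29, 27, 5, 55, 21, 12, 59, 65, 58, 54, 10, 37, 42, 24, 45, 57, 43, 35, 20, 1}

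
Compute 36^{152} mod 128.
0

Using successive squaring:
Binary expansion of 152: 10011000
Powers of 36 mod 128 (each is the square of the previous):
  36^1 ≡ 36 (mod 128)
  36^2 ≡ 36² = 1296 ≡ 16 (mod 128)
  36^4 ≡ 16² = 256 ≡ 0 (mod 128)
  36^8 ≡ 0² = 0 ≡ 0 (mod 128)
  36^16 ≡ 0² = 0 ≡ 0 (mod 128)
  36^32 ≡ 0² = 0 ≡ 0 (mod 128)
  36^64 ≡ 0² = 0 ≡ 0 (mod 128)
  36^128 ≡ 0² = 0 ≡ 0 (mod 128)
152 = 128 + 16 + 8, so 36^152 = 36^128 × 36^16 × 36^8 ≡ 0 × 0 × 0 (mod 128)
Multiplying step by step:
  0 × 0 = 0 ≡ 0 (mod 128)
  0 × 0 = 0 ≡ 0 (mod 128)
Result: 36^152 ≡ 0 (mod 128)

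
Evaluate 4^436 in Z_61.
Using Fermat: 4^{60} ≡ 1 (mod 61). 436 ≡ 16 (mod 60). So 4^{436} ≡ 4^{16} ≡ 57 (mod 61)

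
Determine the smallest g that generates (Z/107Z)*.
2

A primitive root g modulo p has order p-1 = 106
Prime divisors of 106: [2, 53]
g is a primitive root iff g^(106/q) ≢ 1 (mod 107) for each prime divisor q
Testing small values:
  g = 2: 2^53 ≡ 106, 2^2 ≡ 4 (mod 107) → none is 1, primitive root!
The smallest primitive root is 2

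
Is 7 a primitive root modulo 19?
No

To verify, check if 7^(18/q) ≢ 1 (mod 19) for each prime divisor q of 18
Divisors of 18 = 18: [1, 2, 3, 6, 9, 18]
  7^(18/2) = 7^9 ≡ 1 (mod 19)
  7^(18/3) = 7^6 ≡ 1 (mod 19)
Conclusion: 7 is not a primitive root modulo 19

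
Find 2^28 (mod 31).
Using repeated squaring. 28 = 16 + 8 + 4 (binary 11100). Repeated squaring mod 31: 2^1 ≡ 2; 2^2 ≡ 2² = 4 ≡ 4; 2^4 ≡ 4² = 16 ≡ 16; 2^8 ≡ 16² = 256 ≡ 8; 2^16 ≡ 8² = 64 ≡ 2. Multiply: 2^28 = 2^16 × 2^8 × 2^4 ≡ 2 × 8 × 16 (mod 31): 2 × 8 = 16 ≡ 16; 16 × 16 = 256 ≡ 8. So 2^28 ≡ 8 (mod 31).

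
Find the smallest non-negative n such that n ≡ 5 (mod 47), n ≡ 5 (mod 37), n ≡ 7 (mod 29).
46958

Using the Chinese Remainder Theorem:
M = product of moduli = 50431
For equation 1: M_1 = 1073, 1073 ≡ 39 (mod 47), inverse of 1073 mod 47 is 41 (check: 39 × 41 = 1599 ≡ 1 (mod 47))
For equation 2: M_2 = 1363, 1363 ≡ 31 (mod 37), inverse of 1363 mod 37 is 6 (check: 31 × 6 = 186 ≡ 1 (mod 37))
For equation 3: M_3 = 1739, 1739 ≡ 28 (mod 29), inverse of 1739 mod 29 is 28 (check: 28 × 28 = 784 ≡ 1 (mod 29))
Combine: n ≡ Σ r_i×M_i×(M_i⁻¹ mod m_i) = 5×1073×41 + 5×1363×6 + 7×1739×28 = 219965 + 40890 + 340844 = 601699
601699 mod 50431 = 46958
n ≡ 46958 (mod 50431)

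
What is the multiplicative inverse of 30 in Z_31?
30^(-1) ≡ 30 (mod 31). Verification: 30 × 30 = 900 ≡ 1 (mod 31)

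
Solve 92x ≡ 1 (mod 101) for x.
56

Using Extended Euclidean Algorithm:
gcd(92, 101) = 1
Bezout coefficients: 92 × -45 + 101 × 41 = 1
So 92 × -45 ≡ 1 (mod 101)
The inverse is -45 mod 101 = 56
Verification: 92 × 56 = 5152 = 51 × 101 + 1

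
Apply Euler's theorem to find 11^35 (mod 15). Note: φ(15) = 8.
By Euler: 11^{8} ≡ 1 (mod 15) since gcd(11, 15) = 1. 35 = 4×8 + 3. So 11^{35} ≡ 11^{3} ≡ 11 (mod 15)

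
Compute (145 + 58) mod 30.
23

(145 + 58) = 203
203 mod 30 = 23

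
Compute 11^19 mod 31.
Using repeated squaring. 19 = 16 + 2 + 1 (binary 10011). Repeated squaring mod 31: 11^1 ≡ 11; 11^2 ≡ 11² = 121 ≡ 28; 11^4 ≡ 28² = 784 ≡ 9; 11^8 ≡ 9² = 81 ≡ 19; 11^16 ≡ 19² = 361 ≡ 20. Multiply: 11^19 = 11^16 × 11^2 × 11^1 ≡ 20 × 28 × 11 (mod 31): 20 × 28 = 560 ≡ 2; 2 × 11 = 22 ≡ 22. So 11^19 ≡ 22 (mod 31).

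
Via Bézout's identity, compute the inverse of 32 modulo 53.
Extended GCD: 32(5) + 53(-3) = 1. So 32^(-1) ≡ 5 ≡ 5 (mod 53). Verify: 32 × 5 = 160 ≡ 1 (mod 53)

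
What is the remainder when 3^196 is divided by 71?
Using Fermat: 3^{70} ≡ 1 (mod 71). 196 ≡ 56 (mod 70). So 3^{196} ≡ 3^{56} ≡ 25 (mod 71)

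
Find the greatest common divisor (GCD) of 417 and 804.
3

Using the Euclidean algorithm:
417 = 0 × 804 + 417
804 = 1 × 417 + 387
417 = 1 × 387 + 30
387 = 12 × 30 + 27
30 = 1 × 27 + 3
27 = 9 × 3 + 0

GCD(417, 804) = 3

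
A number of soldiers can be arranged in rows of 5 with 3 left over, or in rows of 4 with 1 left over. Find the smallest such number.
M = 5 × 4 = 20. M₁ = 4, y₁ ≡ 4 (mod 5). M₂ = 5, y₂ ≡ 1 (mod 4). n = 3×4×4 + 1×5×1 ≡ 13 (mod 20). The smallest positive such number is 13.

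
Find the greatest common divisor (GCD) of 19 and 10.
1

Using the Euclidean algorithm:
19 = 1 × 10 + 9
10 = 1 × 9 + 1
9 = 9 × 1 + 0

GCD(19, 10) = 1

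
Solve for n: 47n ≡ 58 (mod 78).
56

Since gcd(47, 78) = 1 divides 58, a solution exists.
Multiply both sides by the inverse of 47 mod 78:
  47^(-1) mod 78 = 5
  x ≡ 5 × 58 ≡ 290 ≡ 56 (mod 78)
Verification: 47 × 56 = 2632 = 33 × 78 + 58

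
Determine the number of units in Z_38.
18

Prime factorization: 38 = 2 × 19
Using the formula φ(n) = n × Π(1 - 1/p) for each prime factor p:
φ(38) = 38 × (1 - 1/2) × (1 - 1/19)
φ(38) = 18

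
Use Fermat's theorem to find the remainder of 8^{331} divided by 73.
8

By Fermat's Little Theorem, a^(p-1) ≡ 1 (mod p) for prime p and gcd(a, p) = 1
Here p = 73, so 8^72 ≡ 1 (mod 73)
We can reduce the exponent: 331 mod 72 = 43
So 8^331 ≡ 8^43 (mod 73)
Computing: 8^43 mod 73 = 8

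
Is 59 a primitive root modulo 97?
Yes

To verify, check if 59^(96/q) ≢ 1 (mod 97) for each prime divisor q of 96
Divisors of 96 = 96: [1, 2, 3, 4, 6, 8, 12, 16, 24, 32, 48, 96]
  59^(96/2) = 59^48 ≡ 96 (mod 97)
  59^(96/3) = 59^32 ≡ 35 (mod 97)
Conclusion: 59 is a primitive root modulo 97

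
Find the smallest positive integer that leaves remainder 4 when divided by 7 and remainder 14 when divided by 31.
M = 7 × 31 = 217. M₁ = 31, y₁ ≡ 5 (mod 7). M₂ = 7, y₂ ≡ 9 (mod 31). y = 4×31×5 + 14×7×9 ≡ 200 (mod 217). The smallest positive such number is 200.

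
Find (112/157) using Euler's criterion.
(112/157) = 112^{78} mod 157 = -1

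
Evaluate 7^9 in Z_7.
7 ≡ 0 (mod 7). 9 = 8 + 1 (binary 1001). Repeated squaring mod 7: 0^1 ≡ 0; 0^2 ≡ 0² = 0 ≡ 0; 0^4 ≡ 0² = 0 ≡ 0; 0^8 ≡ 0² = 0 ≡ 0. Multiply: 7^9 ≡ 0^8 × 0^1 ≡ 0 × 0 (mod 7): 0 × 0 = 0 ≡ 0. So 7^9 ≡ 0 (mod 7).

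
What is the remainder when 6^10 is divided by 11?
10 = 8 + 2 (binary 1010). Repeated squaring mod 11: 6^1 ≡ 6; 6^2 ≡ 6² = 36 ≡ 3; 6^4 ≡ 3² = 9 ≡ 9; 6^8 ≡ 9² = 81 ≡ 4. Multiply: 6^10 = 6^8 × 6^2 ≡ 4 × 3 (mod 11): 4 × 3 = 12 ≡ 1. So 6^10 ≡ 1 (mod 11).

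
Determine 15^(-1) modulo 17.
15^(-1) ≡ 8 (mod 17). Verification: 15 × 8 = 120 ≡ 1 (mod 17)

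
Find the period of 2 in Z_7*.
Powers of 2 mod 7: 2^1≡2, 2^2≡4, 2^3≡1. Order = 3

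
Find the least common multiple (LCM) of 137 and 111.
15207

First find GCD(137, 111) using the Euclidean algorithm:
137 = 1 × 111 + 26
111 = 4 × 26 + 7
26 = 3 × 7 + 5
7 = 1 × 5 + 2
5 = 2 × 2 + 1
2 = 2 × 1 + 0
GCD(137, 111) = 1

LCM formula: LCM(a, b) = (a × b) / GCD(a, b)
LCM(137, 111) = (137 × 111) / 1
LCM(137, 111) = 15207 / 1
LCM(137, 111) = 15207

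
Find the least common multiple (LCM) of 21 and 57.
399

First find GCD(21, 57) using the Euclidean algorithm:
21 = 0 × 57 + 21
57 = 2 × 21 + 15
21 = 1 × 15 + 6
15 = 2 × 6 + 3
6 = 2 × 3 + 0
GCD(21, 57) = 3

LCM formula: LCM(a, b) = (a × b) / GCD(a, b)
LCM(21, 57) = (21 × 57) / 3
LCM(21, 57) = 1197 / 3
LCM(21, 57) = 399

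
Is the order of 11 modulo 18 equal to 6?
Yes, ord_18(11) = 6.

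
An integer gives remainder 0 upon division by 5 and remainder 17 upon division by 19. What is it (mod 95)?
M = 5 × 19 = 95. M₁ = 19, y₁ ≡ 4 (mod 5). M₂ = 5, y₂ ≡ 4 (mod 19). n = 0×19×4 + 17×5×4 ≡ 55 (mod 95). The smallest positive such number is 55.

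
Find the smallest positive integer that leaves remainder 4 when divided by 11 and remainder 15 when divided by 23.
M = 11 × 23 = 253. M₁ = 23, y₁ ≡ 1 (mod 11). M₂ = 11, y₂ ≡ 21 (mod 23). r = 4×23×1 + 15×11×21 ≡ 15 (mod 253). The smallest positive such number is 15.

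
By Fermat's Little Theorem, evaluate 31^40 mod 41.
By Fermat's Little Theorem, 31^{40} ≡ 1 (mod 41) since 41 is prime and gcd(31, 41) = 1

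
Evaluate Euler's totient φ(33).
20

Prime factorization: 33 = 3 × 11
Using the formula φ(n) = n × Π(1 - 1/p) for each prime factor p:
φ(33) = 33 × (1 - 1/3) × (1 - 1/11)
φ(33) = 20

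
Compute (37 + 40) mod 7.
0

(37 + 40) = 77
77 mod 7 = 0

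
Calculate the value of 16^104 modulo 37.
Using Fermat: 16^{36} ≡ 1 (mod 37). 104 ≡ 32 (mod 36). So 16^{104} ≡ 16^{32} ≡ 33 (mod 37)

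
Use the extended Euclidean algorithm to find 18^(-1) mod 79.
Extended GCD: 18(22) + 79(-5) = 1. So 18^(-1) ≡ 22 ≡ 22 (mod 79). Verify: 18 × 22 = 396 ≡ 1 (mod 79)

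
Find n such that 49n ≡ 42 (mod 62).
54

Since gcd(49, 62) = 1 divides 42, a solution exists.
Multiply both sides by the inverse of 49 mod 62:
  49^(-1) mod 62 = 19
  x ≡ 19 × 42 ≡ 798 ≡ 54 (mod 62)
Verification: 49 × 54 = 2646 = 42 × 62 + 42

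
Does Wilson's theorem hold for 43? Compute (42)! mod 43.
(42)! mod 43 = 42. Since this equals -1 (mod 43), Wilson confirms 43 is prime.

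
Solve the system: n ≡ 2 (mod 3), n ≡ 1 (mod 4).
M = 3 × 4 = 12. M₁ = 4, y₁ ≡ 1 (mod 3). M₂ = 3, y₂ ≡ 3 (mod 4). n = 2×4×1 + 1×3×3 ≡ 5 (mod 12)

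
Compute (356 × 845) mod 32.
20

(356 × 845) = 300820
300820 mod 32 = 20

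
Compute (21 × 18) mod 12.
6

(21 × 18) = 378
378 mod 12 = 6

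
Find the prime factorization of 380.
2^2 × 5 × 19

Divide by primes starting from smallest:
380 ÷ 2 = 190
190 ÷ 2 = 95
95 ÷ 5 = 19
19 ÷ 19 = 1

380 = 2^2 × 5 × 19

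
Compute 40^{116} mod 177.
1

Using successive squaring:
Binary expansion of 116: 1110100
Powers of 40 mod 177 (each is the square of the previous):
  40^1 ≡ 40 (mod 177)
  40^2 ≡ 40² = 1600 ≡ 7 (mod 177)
  40^4 ≡ 7² = 49 ≡ 49 (mod 177)
  40^8 ≡ 49² = 2401 ≡ 100 (mod 177)
  40^16 ≡ 100² = 10000 ≡ 88 (mod 177)
  40^32 ≡ 88² = 7744 ≡ 133 (mod 177)
  40^64 ≡ 133² = 17689 ≡ 166 (mod 177)
116 = 64 + 32 + 16 + 4, so 40^116 = 40^64 × 40^32 × 40^16 × 40^4 ≡ 166 × 133 × 88 × 49 (mod 177)
Multiplying step by step:
  166 × 133 = 22078 ≡ 130 (mod 177)
  130 × 88 = 11440 ≡ 112 (mod 177)
  112 × 49 = 5488 ≡ 1 (mod 177)
Result: 40^116 ≡ 1 (mod 177)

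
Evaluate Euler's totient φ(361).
342

Prime factorization: 361 = 19^2
Using the formula φ(n) = n × Π(1 - 1/p) for each prime factor p:
φ(361) = 361 × (1 - 1/19)
φ(361) = 342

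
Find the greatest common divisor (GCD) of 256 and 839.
1

Using the Euclidean algorithm:
256 = 0 × 839 + 256
839 = 3 × 256 + 71
256 = 3 × 71 + 43
71 = 1 × 43 + 28
43 = 1 × 28 + 15
28 = 1 × 15 + 13
15 = 1 × 13 + 2
13 = 6 × 2 + 1
2 = 2 × 1 + 0

GCD(256, 839) = 1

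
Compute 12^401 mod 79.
Using Fermat: 12^{78} ≡ 1 (mod 79). 401 ≡ 11 (mod 78). So 12^{401} ≡ 12^{11} ≡ 17 (mod 79)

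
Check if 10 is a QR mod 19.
By Euler's criterion: 10^{9} ≡ 18 (mod 19). Since this equals -1 (≡ 18), 10 is not a QR.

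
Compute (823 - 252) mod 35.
11

(823 - 252) = 571
571 mod 35 = 11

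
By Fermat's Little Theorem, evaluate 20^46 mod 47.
By Fermat's Little Theorem, 20^{46} ≡ 1 (mod 47) since 47 is prime and gcd(20, 47) = 1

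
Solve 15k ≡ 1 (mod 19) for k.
14

Using Extended Euclidean Algorithm:
gcd(15, 19) = 1
Bezout coefficients: 15 × -5 + 19 × 4 = 1
So 15 × -5 ≡ 1 (mod 19)
The inverse is -5 mod 19 = 14
Verification: 15 × 14 = 210 = 11 × 19 + 1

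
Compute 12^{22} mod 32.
0

Using successive squaring:
Binary expansion of 22: 10110
Powers of 12 mod 32 (each is the square of the previous):
  12^1 ≡ 12 (mod 32)
  12^2 ≡ 12² = 144 ≡ 16 (mod 32)
  12^4 ≡ 16² = 256 ≡ 0 (mod 32)
  12^8 ≡ 0² = 0 ≡ 0 (mod 32)
  12^16 ≡ 0² = 0 ≡ 0 (mod 32)
22 = 16 + 4 + 2, so 12^22 = 12^16 × 12^4 × 12^2 ≡ 0 × 0 × 16 (mod 32)
Multiplying step by step:
  0 × 0 = 0 ≡ 0 (mod 32)
  0 × 16 = 0 ≡ 0 (mod 32)
Result: 12^22 ≡ 0 (mod 32)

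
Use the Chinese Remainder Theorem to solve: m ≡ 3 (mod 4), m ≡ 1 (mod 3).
M = 4 × 3 = 12. M₁ = 3, y₁ ≡ 3 (mod 4). M₂ = 4, y₂ ≡ 1 (mod 3). m = 3×3×3 + 1×4×1 ≡ 7 (mod 12)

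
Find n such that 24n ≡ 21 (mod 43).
17

Since gcd(24, 43) = 1 divides 21, a solution exists.
Multiply both sides by the inverse of 24 mod 43:
  24^(-1) mod 43 = 9
  x ≡ 9 × 21 ≡ 189 ≡ 17 (mod 43)
Verification: 24 × 17 = 408 = 9 × 43 + 21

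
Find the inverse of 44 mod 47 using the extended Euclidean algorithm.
Extended GCD: 44(-16) + 47(15) = 1. So 44^(-1) ≡ 31 ≡ 31 (mod 47). Verify: 44 × 31 = 1364 ≡ 1 (mod 47)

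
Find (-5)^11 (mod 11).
Using Fermat: (-5)^{10} ≡ 1 (mod 11). 11 ≡ 1 (mod 10). So (-5)^{11} ≡ (-5)^{1} ≡ 6 (mod 11)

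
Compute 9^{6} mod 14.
1

Using successive squaring:
Binary expansion of 6: 110
Powers of 9 mod 14 (each is the square of the previous):
  9^1 ≡ 9 (mod 14)
  9^2 ≡ 9² = 81 ≡ 11 (mod 14)
  9^4 ≡ 11² = 121 ≡ 9 (mod 14)
6 = 4 + 2, so 9^6 = 9^4 × 9^2 ≡ 9 × 11 (mod 14)
Multiplying step by step:
  9 × 11 = 99 ≡ 1 (mod 14)
Result: 9^6 ≡ 1 (mod 14)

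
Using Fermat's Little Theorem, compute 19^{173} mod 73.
38

By Fermat's Little Theorem, a^(p-1) ≡ 1 (mod p) for prime p and gcd(a, p) = 1
Here p = 73, so 19^72 ≡ 1 (mod 73)
We can reduce the exponent: 173 mod 72 = 29
So 19^173 ≡ 19^29 (mod 73)
Computing: 19^29 mod 73 = 38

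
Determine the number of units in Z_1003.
928

Prime factorization: 1003 = 17 × 59
Using the formula φ(n) = n × Π(1 - 1/p) for each prime factor p:
φ(1003) = 1003 × (1 - 1/17) × (1 - 1/59)
φ(1003) = 928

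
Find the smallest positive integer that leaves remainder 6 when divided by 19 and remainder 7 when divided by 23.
M = 19 × 23 = 437. M₁ = 23, y₁ ≡ 5 (mod 19). M₂ = 19, y₂ ≡ 17 (mod 23). x = 6×23×5 + 7×19×17 ≡ 329 (mod 437). The smallest positive such number is 329.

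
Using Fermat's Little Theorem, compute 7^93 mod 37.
By Fermat: 7^{36} ≡ 1 (mod 37). 93 = 2×36 + 21. So 7^{93} ≡ 7^{21} ≡ 10 (mod 37)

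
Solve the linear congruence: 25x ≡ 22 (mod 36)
34

Since gcd(25, 36) = 1 divides 22, a solution exists.
Multiply both sides by the inverse of 25 mod 36:
  25^(-1) mod 36 = 13
  x ≡ 13 × 22 ≡ 286 ≡ 34 (mod 36)
Verification: 25 × 34 = 850 = 23 × 36 + 22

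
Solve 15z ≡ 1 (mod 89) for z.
15^(-1) ≡ 6 (mod 89). Verification: 15 × 6 = 90 ≡ 1 (mod 89)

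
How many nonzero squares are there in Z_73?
For prime 73, there are (p-1)/2 = (73-1)/2 = 36 quadratic residues (excluding 0).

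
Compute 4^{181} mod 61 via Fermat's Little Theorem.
4

By Fermat's Little Theorem, a^(p-1) ≡ 1 (mod p) for prime p and gcd(a, p) = 1
Here p = 61, so 4^60 ≡ 1 (mod 61)
We can reduce the exponent: 181 mod 60 = 1
So 4^181 ≡ 4^1 (mod 61)
Computing: 4^1 mod 61 = 4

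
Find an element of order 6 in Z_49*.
19 has order 6 mod 49 since 19^{6} ≡ 1 (mod 49) and no smaller power works.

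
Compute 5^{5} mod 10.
5

Using successive squaring:
Binary expansion of 5: 101
Powers of 5 mod 10 (each is the square of the previous):
  5^1 ≡ 5 (mod 10)
  5^2 ≡ 5² = 25 ≡ 5 (mod 10)
  5^4 ≡ 5² = 25 ≡ 5 (mod 10)
5 = 4 + 1, so 5^5 = 5^4 × 5^1 ≡ 5 × 5 (mod 10)
Multiplying step by step:
  5 × 5 = 25 ≡ 5 (mod 10)
Result: 5^5 ≡ 5 (mod 10)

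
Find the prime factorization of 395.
5 × 79

Divide by primes starting from smallest:
395 ÷ 5 = 79
79 ÷ 79 = 1

395 = 5 × 79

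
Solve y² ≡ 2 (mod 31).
The square roots of 2 mod 31 are 8 and 23. Verify: 8² = 64 ≡ 2 (mod 31)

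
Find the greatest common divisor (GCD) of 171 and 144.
9

Using the Euclidean algorithm:
171 = 1 × 144 + 27
144 = 5 × 27 + 9
27 = 3 × 9 + 0

GCD(171, 144) = 9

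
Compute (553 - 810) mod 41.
30

(553 - 810) = -257
-257 mod 41 = 30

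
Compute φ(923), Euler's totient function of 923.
840

Prime factorization: 923 = 13 × 71
Using the formula φ(n) = n × Π(1 - 1/p) for each prime factor p:
φ(923) = 923 × (1 - 1/13) × (1 - 1/71)
φ(923) = 840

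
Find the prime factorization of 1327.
1327

Divide by primes starting from smallest:
1327 ÷ 1327 = 1

1327 = 1327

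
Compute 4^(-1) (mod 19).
4^(-1) ≡ 5 (mod 19). Verification: 4 × 5 = 20 ≡ 1 (mod 19)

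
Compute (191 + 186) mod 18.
17

(191 + 186) = 377
377 mod 18 = 17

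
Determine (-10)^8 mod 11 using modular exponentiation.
(-10) ≡ 1 (mod 11). 8 = 8 (binary 1000). Repeated squaring mod 11: 1^1 ≡ 1; 1^2 ≡ 1² = 1 ≡ 1; 1^4 ≡ 1² = 1 ≡ 1; 1^8 ≡ 1² = 1 ≡ 1. So (-10)^8 ≡ 1 (mod 11).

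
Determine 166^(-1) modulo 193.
166^(-1) ≡ 50 (mod 193). Verification: 166 × 50 = 8300 ≡ 1 (mod 193)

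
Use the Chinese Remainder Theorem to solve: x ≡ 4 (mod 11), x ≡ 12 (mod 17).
114

Using the Chinese Remainder Theorem:
M = product of moduli = 187
For equation 1: M_1 = 17, 17 ≡ 6 (mod 11), inverse of 17 mod 11 is 2 (check: 6 × 2 = 12 ≡ 1 (mod 11))
For equation 2: M_2 = 11, 11 ≡ 11 (mod 17), inverse of 11 mod 17 is 14 (check: 11 × 14 = 154 ≡ 1 (mod 17))
Combine: x ≡ Σ r_i×M_i×(M_i⁻¹ mod m_i) = 4×17×2 + 12×11×14 = 136 + 1848 = 1984
1984 mod 187 = 114
x ≡ 114 (mod 187)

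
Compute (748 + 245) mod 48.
33

(748 + 245) = 993
993 mod 48 = 33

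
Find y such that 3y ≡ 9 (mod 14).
3

Since gcd(3, 14) = 1 divides 9, a solution exists.
Multiply both sides by the inverse of 3 mod 14:
  3^(-1) mod 14 = 5
  x ≡ 5 × 9 ≡ 45 ≡ 3 (mod 14)
Verification: 3 × 3 = 9 = 0 × 14 + 9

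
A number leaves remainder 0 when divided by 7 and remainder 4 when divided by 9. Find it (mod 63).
M = 7 × 9 = 63. M₁ = 9, y₁ ≡ 4 (mod 7). M₂ = 7, y₂ ≡ 4 (mod 9). r = 0×9×4 + 4×7×4 ≡ 49 (mod 63)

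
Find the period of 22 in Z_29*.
Powers of 22 mod 29: 22^1≡22, 22^2≡20, 22^3≡5, 22^4≡23, 22^5≡13, 22^6≡25, 22^7≡28, 22^8≡7, 22^9≡9, 22^10≡24, 22^11≡6, 22^12≡16, 22^13≡4, 22^14≡1. Order = 14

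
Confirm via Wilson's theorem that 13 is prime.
(12)! mod 13 = 12. Since this equals -1 (mod 13), Wilson confirms 13 is prime.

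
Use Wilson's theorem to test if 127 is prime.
(126)! mod 127 = 126. Since 126 ≡ -1 (mod 127), 127 is prime.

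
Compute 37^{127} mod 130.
93

Using successive squaring:
Binary expansion of 127: 1111111
Powers of 37 mod 130 (each is the square of the previous):
  37^1 ≡ 37 (mod 130)
  37^2 ≡ 37² = 1369 ≡ 69 (mod 130)
  37^4 ≡ 69² = 4761 ≡ 81 (mod 130)
  37^8 ≡ 81² = 6561 ≡ 61 (mod 130)
  37^16 ≡ 61² = 3721 ≡ 81 (mod 130)
  37^32 ≡ 81² = 6561 ≡ 61 (mod 130)
  37^64 ≡ 61² = 3721 ≡ 81 (mod 130)
127 = 64 + 32 + 16 + 8 + 4 + 2 + 1, so 37^127 = 37^64 × 37^32 × 37^16 × 37^8 × 37^4 × 37^2 × 37^1 ≡ 81 × 61 × 81 × 61 × 81 × 69 × 37 (mod 130)
Multiplying step by step:
  81 × 61 = 4941 ≡ 1 (mod 130)
  1 × 81 = 81 ≡ 81 (mod 130)
  81 × 61 = 4941 ≡ 1 (mod 130)
  1 × 81 = 81 ≡ 81 (mod 130)
  81 × 69 = 5589 ≡ 129 (mod 130)
  129 × 37 = 4773 ≡ 93 (mod 130)
Result: 37^127 ≡ 93 (mod 130)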